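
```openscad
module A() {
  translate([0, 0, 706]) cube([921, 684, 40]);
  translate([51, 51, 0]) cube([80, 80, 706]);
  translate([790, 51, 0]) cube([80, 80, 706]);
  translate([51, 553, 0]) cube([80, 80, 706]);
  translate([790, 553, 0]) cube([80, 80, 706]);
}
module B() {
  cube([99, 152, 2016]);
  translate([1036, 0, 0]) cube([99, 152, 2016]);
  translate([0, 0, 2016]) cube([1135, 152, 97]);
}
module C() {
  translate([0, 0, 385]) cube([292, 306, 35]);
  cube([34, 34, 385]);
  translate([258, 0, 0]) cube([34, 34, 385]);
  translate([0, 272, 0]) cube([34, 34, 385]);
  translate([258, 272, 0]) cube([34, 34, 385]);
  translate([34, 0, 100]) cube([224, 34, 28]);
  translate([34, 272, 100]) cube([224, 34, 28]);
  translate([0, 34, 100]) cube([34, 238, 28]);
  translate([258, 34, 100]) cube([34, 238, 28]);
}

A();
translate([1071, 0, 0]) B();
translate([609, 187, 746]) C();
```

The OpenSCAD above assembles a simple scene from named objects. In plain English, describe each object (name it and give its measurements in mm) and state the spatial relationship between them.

A is a table: top 921 mm (x) × 684 mm (y), 40 mm thick, upper face at z = 746 mm, on four 80×80 mm square legs, each inset 51 mm from the nearest pair of top edges, running from z = 0 to the bottom of the top.

B is a door frame. The clear opening is 937 mm wide and 2016 mm high. Two 99 mm wide jambs, 152 mm deep, stand either side of the opening from the floor to the top of the opening. A 97 mm thick head sits across the top of both jambs, spanning the full outside width of the frame.

C is a four-legged stool. The seat is a 292×306×35 mm slab whose top surface is at z = 420 mm; four square legs, each 34×34 mm in cross-section, run from the floor (z = 0) to the underside of the seat, each flush with a corner of the seat. Four stretchers, 34 mm wide and 28 mm tall, connect adjacent legs with their undersides at z = 100 mm, each running between the inner faces of the legs it joins and aligned with the legs' outer faces on the other axis.

The door frame is on the floor beside the table on its +x side. The stool is on top of the table.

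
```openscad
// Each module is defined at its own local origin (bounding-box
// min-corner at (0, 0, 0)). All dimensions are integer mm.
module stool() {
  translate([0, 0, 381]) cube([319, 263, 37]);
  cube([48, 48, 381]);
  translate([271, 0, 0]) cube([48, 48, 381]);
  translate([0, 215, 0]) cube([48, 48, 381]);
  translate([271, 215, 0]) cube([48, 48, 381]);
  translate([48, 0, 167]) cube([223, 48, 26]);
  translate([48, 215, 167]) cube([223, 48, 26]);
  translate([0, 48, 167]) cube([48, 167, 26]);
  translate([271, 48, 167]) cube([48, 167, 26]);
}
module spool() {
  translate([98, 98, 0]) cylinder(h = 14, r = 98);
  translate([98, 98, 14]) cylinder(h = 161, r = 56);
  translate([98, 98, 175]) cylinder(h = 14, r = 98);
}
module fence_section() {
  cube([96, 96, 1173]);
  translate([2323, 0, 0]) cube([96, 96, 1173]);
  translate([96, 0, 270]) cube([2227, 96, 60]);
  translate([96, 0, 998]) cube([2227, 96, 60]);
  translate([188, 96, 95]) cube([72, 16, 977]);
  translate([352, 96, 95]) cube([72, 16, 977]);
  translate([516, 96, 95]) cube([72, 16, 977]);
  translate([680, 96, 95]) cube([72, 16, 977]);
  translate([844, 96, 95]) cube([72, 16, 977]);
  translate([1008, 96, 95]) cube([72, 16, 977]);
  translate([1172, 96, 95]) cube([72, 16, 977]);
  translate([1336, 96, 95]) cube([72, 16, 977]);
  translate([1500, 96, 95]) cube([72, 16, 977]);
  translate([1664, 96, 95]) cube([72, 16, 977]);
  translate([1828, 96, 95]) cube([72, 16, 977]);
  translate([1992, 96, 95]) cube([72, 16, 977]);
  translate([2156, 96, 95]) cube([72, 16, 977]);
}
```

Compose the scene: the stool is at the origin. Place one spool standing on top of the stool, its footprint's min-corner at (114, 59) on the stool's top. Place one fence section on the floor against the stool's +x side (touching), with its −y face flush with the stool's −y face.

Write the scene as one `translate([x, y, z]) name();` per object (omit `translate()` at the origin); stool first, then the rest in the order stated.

stool();
translate([114, 59, 418]) spool();
translate([319, 0, 0]) fence_section();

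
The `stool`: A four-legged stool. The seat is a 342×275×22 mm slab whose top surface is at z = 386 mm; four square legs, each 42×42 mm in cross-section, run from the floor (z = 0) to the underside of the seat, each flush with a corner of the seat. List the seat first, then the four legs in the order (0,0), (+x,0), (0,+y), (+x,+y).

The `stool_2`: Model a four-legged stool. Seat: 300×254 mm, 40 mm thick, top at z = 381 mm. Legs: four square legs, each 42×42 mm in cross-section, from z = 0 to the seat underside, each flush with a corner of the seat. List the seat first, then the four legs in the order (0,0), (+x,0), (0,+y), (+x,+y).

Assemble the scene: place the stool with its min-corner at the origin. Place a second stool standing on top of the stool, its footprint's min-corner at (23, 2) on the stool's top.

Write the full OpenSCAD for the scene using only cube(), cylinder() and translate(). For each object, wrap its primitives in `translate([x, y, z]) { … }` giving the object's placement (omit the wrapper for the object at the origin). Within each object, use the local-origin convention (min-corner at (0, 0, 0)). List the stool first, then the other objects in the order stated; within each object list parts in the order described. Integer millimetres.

translate([0, 0, 364]) cube([342, 275, 22]);
cube([42, 42, 364]);
translate([300, 0, 0]) cube([42, 42, 364]);
translate([0, 233, 0]) cube([42, 42, 364]);
translate([300, 233, 0]) cube([42, 42, 364]);
translate([23, 2, 386]) {
  translate([0, 0, 341]) cube([300, 254, 40]);
  cube([42, 42, 341]);
  translate([258, 0, 0]) cube([42, 42, 341]);
  translate([0, 212, 0]) cube([42, 42, 341]);
  translate([258, 212, 0]) cube([42, 42, 341]);
}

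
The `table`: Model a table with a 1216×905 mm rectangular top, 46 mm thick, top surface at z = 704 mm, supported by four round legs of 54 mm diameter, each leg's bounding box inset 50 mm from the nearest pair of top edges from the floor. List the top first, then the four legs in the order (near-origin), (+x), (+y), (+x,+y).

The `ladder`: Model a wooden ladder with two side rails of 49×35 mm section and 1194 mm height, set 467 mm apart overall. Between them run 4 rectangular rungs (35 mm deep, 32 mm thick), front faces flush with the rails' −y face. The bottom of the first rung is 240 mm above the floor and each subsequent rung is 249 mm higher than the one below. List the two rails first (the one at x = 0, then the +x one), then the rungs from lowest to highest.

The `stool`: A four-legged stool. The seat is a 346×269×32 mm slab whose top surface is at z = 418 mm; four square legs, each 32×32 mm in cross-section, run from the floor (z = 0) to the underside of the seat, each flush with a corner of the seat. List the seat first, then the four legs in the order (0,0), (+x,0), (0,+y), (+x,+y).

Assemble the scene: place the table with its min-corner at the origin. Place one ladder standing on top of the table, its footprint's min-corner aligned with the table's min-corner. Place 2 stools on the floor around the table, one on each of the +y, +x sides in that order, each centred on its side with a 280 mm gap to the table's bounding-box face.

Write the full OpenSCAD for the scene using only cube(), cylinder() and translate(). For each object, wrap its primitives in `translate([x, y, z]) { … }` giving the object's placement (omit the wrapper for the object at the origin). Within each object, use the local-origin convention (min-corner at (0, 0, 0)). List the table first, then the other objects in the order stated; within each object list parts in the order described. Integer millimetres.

translate([0, 0, 658]) cube([1216, 905, 46]);
translate([77, 77, 0]) cylinder(h = 658, r = 27);
translate([1139, 77, 0]) cylinder(h = 658, r = 27);
translate([77, 828, 0]) cylinder(h = 658, r = 27);
translate([1139, 828, 0]) cylinder(h = 658, r = 27);
translate([0, 0, 704]) {
  cube([49, 35, 1194]);
  translate([418, 0, 0]) cube([49, 35, 1194]);
  translate([49, 0, 240]) cube([369, 35, 32]);
  translate([49, 0, 489]) cube([369, 35, 32]);
  translate([49, 0, 738]) cube([369, 35, 32]);
  translate([49, 0, 987]) cube([369, 35, 32]);
}
translate([435, 1185, 0]) {
  translate([0, 0, 386]) cube([346, 269, 32]);
  cube([32, 32, 386]);
  translate([314, 0, 0]) cube([32, 32, 386]);
  translate([0, 237, 0]) cube([32, 32, 386]);
  translate([314, 237, 0]) cube([32, 32, 386]);
}
translate([1496, 318, 0]) {
  translate([0, 0, 386]) cube([346, 269, 32]);
  cube([32, 32, 386]);
  translate([314, 0, 0]) cube([32, 32, 386]);
  translate([0, 237, 0]) cube([32, 32, 386]);
  translate([314, 237, 0]) cube([32, 32, 386]);
}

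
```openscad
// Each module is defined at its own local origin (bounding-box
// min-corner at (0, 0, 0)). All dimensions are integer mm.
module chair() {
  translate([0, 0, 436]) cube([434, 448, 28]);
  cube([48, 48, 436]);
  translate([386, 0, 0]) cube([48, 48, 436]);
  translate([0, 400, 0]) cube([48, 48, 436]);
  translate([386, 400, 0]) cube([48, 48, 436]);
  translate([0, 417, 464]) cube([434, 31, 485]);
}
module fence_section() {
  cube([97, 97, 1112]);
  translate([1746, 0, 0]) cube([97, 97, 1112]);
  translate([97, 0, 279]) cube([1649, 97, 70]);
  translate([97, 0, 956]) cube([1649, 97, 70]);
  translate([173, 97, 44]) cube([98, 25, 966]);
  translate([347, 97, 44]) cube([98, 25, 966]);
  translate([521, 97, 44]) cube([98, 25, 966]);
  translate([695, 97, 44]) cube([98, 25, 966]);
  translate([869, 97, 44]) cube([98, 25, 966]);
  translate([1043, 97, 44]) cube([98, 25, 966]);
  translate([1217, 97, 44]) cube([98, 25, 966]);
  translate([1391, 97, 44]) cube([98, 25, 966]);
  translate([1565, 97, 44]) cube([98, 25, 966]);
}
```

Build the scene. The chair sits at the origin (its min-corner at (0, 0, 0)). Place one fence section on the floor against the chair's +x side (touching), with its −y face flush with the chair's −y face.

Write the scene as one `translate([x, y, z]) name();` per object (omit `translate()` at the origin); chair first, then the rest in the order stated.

chair();
translate([434, 0, 0]) fence_section();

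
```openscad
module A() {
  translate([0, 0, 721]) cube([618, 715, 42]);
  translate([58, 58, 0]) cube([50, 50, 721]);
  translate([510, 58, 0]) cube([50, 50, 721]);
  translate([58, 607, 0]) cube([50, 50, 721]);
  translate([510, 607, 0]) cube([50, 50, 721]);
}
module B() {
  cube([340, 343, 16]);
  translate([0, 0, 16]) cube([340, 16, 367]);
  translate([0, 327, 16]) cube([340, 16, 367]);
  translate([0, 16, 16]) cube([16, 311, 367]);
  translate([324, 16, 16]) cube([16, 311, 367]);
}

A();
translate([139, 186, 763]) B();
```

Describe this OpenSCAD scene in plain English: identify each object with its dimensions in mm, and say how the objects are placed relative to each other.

A is a table: top 618 mm (x) × 715 mm (y), 42 mm thick, upper face at z = 763 mm, on four 50×50 mm square legs, each inset 58 mm from the nearest pair of top edges, running from z = 0 to the bottom of the top.

B is an open storage box with external size 340×343×383 mm and wall thickness 16 mm (the base is also 16 mm thick). The base covers the whole footprint; the four walls stand on the base, with the y-facing walls full-width and the x-facing walls fitting between their inner faces.

The open box is on top of the table, centred.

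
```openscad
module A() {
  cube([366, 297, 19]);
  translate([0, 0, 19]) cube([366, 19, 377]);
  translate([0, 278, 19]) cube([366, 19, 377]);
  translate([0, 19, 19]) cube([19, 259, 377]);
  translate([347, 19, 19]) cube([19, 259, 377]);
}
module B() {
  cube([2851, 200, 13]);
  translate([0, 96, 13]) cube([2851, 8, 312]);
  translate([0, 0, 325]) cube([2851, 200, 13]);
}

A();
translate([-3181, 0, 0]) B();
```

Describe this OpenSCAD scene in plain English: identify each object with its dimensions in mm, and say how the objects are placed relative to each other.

A is an open storage box with external size 366×297×396 mm and wall thickness 19 mm (the base is also 19 mm thick). The base covers the whole footprint; the four walls stand on the base, with the y-facing walls full-width and the x-facing walls fitting between their inner faces.

B is an I-beam lying along x, 2851 mm long. Overall section height 338 mm. Two flanges 200 mm wide (y) and 13 mm thick, one on the floor and one at the top; a web 8 mm thick runs between them, centred on the flange width.

The I-beam is on the floor beside the open box on its −x side.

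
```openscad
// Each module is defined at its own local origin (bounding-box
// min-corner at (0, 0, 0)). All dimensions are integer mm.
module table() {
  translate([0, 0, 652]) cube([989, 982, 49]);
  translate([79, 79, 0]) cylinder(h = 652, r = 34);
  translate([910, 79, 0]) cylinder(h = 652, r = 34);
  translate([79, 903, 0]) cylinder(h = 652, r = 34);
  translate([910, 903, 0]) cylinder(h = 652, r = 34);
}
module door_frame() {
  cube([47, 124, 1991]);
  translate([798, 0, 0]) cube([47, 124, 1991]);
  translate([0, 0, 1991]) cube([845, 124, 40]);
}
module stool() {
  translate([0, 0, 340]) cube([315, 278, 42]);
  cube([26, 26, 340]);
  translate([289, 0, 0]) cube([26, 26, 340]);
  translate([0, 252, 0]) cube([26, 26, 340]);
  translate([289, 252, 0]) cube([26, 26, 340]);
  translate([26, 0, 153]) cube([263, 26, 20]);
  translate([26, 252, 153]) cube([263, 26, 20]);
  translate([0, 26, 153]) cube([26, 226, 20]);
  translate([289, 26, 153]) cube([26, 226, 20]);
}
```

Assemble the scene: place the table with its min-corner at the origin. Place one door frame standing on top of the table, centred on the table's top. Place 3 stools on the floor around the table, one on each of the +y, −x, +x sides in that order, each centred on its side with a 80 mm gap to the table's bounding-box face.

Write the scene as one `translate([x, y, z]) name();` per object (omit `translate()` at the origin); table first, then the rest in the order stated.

table();
translate([72, 429, 701]) door_frame();
translate([337, 1062, 0]) stool();
translate([-395, 352, 0]) stool();
translate([1069, 352, 0]) stool();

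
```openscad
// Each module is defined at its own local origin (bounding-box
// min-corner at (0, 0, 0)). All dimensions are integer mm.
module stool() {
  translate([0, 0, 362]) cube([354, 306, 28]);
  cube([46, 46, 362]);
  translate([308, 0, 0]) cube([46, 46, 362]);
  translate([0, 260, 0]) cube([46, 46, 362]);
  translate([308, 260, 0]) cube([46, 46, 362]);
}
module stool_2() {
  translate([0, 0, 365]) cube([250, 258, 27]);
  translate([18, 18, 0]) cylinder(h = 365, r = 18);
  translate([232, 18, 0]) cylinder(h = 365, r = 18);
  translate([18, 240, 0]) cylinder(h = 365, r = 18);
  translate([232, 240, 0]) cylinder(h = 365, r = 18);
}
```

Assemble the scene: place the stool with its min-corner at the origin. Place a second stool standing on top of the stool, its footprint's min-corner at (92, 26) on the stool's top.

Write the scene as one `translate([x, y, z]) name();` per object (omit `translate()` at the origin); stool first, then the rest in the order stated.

stool();
translate([92, 26, 390]) stool_2();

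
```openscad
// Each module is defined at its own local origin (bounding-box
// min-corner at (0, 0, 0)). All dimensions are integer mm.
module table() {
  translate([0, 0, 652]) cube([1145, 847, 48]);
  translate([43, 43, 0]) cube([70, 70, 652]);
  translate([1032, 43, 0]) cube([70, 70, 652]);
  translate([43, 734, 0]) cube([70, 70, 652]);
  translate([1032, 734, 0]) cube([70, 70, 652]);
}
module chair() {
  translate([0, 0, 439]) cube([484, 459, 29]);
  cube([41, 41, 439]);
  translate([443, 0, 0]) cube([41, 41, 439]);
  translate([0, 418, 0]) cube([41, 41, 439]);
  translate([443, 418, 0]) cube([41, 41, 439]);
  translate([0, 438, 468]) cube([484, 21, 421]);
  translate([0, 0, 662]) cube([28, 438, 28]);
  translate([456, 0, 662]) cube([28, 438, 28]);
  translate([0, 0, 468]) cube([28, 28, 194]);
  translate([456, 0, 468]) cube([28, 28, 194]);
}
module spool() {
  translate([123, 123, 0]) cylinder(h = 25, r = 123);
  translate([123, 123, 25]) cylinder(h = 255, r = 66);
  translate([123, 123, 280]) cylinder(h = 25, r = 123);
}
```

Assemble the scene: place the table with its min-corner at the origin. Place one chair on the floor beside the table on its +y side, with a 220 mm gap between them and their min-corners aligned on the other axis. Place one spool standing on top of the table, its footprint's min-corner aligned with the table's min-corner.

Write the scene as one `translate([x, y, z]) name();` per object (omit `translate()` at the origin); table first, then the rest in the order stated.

table();
translate([0, 1067, 0]) chair();
translate([0, 0, 700]) spool();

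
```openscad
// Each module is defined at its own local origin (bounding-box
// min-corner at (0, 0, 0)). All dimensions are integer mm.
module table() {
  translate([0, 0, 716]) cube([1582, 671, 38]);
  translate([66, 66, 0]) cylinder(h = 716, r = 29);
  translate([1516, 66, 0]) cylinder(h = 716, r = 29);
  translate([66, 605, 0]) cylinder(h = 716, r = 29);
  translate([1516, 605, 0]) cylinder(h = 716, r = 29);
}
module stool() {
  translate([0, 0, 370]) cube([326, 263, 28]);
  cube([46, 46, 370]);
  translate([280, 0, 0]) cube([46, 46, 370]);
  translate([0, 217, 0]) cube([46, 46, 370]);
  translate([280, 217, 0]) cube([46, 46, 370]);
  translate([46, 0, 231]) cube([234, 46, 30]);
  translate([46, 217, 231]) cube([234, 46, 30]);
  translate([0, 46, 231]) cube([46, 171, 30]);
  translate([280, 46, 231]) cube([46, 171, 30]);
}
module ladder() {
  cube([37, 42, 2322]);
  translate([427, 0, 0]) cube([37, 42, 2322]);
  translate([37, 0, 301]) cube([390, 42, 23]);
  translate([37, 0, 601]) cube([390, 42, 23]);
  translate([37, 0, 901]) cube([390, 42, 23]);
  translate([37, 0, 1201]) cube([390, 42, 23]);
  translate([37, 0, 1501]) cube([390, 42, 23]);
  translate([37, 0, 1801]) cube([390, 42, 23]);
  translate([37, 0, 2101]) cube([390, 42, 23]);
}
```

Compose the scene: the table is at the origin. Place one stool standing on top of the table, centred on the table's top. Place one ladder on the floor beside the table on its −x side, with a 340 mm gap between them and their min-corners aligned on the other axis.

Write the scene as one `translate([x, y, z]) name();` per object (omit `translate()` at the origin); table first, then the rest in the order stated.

table();
translate([628, 204, 754]) stool();
translate([-804, 0, 0]) ladder();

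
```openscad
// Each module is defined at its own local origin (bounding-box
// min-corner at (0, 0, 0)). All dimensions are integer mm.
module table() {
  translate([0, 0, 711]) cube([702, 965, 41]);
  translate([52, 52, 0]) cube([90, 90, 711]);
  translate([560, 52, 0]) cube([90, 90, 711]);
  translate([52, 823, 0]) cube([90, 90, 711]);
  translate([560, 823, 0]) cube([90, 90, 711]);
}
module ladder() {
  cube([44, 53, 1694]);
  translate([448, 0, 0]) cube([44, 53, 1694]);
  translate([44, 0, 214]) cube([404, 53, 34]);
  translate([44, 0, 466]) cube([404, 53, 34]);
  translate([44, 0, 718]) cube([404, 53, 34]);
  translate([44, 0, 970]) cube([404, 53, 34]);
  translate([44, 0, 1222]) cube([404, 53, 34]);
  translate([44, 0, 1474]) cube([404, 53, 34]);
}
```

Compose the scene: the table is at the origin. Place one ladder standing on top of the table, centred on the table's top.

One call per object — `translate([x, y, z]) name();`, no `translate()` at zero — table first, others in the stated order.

table();
translate([105, 456, 752]) ladder();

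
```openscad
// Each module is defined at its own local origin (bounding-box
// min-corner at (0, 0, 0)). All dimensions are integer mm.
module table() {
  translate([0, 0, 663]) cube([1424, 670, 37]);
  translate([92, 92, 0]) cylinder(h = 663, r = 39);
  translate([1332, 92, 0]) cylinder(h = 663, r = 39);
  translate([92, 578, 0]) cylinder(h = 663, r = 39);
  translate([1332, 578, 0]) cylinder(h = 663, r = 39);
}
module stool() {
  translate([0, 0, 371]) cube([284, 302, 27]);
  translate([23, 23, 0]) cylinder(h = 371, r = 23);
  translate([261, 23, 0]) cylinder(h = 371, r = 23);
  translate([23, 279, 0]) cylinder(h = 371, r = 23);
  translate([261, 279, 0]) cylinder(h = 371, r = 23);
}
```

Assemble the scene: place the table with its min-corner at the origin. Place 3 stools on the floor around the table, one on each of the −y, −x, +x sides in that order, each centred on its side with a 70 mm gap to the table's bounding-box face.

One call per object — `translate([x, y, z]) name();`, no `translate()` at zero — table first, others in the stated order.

table();
translate([570, -372, 0]) stool();
translate([-354, 184, 0]) stool();
translate([1494, 184, 0]) stool();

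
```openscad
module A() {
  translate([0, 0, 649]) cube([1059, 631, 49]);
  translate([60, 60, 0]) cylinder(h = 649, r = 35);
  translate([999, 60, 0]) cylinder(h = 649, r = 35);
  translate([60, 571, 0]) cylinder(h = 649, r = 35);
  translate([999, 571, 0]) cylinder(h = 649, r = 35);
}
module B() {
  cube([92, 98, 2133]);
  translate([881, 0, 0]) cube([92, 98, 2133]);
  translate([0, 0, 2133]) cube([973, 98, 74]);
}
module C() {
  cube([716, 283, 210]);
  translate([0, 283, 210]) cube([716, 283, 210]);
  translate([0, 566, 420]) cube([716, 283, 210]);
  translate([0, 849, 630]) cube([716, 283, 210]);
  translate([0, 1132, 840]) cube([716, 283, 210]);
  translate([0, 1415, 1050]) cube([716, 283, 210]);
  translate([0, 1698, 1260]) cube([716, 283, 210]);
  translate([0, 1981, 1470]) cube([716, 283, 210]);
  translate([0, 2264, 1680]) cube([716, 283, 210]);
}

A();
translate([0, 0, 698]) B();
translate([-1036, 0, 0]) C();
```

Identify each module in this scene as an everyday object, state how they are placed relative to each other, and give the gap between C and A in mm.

A is a table. B is a door frame. C is a staircase. The door frame is on top of the table. The staircase is on the floor beside the table on its −x side. The gap between the staircase and the table is 320 mm.

The staircase's nearest face is 320 mm from the table's −x face.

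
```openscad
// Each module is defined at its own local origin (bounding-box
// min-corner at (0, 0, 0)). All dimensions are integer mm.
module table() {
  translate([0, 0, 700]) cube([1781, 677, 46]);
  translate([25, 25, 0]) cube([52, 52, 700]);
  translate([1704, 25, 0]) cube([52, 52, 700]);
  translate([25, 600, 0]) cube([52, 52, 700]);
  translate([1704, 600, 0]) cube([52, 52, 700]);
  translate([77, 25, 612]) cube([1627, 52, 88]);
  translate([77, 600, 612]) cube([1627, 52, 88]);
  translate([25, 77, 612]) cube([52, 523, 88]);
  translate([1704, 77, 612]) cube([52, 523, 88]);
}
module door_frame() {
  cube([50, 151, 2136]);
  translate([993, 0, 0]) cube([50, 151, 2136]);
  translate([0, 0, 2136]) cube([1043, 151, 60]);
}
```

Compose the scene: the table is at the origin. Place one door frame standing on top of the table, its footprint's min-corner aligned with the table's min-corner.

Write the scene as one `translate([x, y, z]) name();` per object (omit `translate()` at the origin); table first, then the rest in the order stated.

table();
translate([0, 0, 746]) door_frame();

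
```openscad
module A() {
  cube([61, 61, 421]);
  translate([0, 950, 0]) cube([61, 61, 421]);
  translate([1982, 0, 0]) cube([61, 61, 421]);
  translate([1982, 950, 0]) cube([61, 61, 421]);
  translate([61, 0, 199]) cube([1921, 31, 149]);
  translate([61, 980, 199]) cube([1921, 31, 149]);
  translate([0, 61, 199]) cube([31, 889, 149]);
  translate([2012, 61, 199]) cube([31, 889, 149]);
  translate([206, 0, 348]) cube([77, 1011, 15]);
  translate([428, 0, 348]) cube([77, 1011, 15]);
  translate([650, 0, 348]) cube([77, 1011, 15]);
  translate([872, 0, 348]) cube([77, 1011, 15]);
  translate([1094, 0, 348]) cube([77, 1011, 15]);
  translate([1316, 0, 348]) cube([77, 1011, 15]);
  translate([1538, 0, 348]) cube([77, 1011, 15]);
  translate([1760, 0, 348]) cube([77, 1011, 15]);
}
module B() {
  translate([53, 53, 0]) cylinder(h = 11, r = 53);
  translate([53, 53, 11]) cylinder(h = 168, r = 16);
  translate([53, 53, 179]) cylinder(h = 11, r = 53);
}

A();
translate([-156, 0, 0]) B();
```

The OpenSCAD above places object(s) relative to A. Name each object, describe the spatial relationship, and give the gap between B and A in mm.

A is a bed frame. B is a spool. The spool is on the floor beside the bed frame on its −x side. The gap between the spool and the bed frame is 50 mm.

The spool's nearest face is 50 mm from the bed frame's −x face.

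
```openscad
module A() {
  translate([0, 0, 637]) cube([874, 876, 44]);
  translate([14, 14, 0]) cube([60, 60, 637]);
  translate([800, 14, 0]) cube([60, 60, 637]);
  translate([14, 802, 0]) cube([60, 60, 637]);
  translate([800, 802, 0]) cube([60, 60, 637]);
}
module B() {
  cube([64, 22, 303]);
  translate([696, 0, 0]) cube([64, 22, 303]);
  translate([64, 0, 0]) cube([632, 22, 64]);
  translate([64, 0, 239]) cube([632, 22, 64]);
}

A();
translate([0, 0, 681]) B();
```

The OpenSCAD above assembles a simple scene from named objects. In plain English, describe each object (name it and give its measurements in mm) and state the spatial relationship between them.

A is a table: top 874 mm (x) × 876 mm (y), 44 mm thick, upper face at z = 681 mm, on four 60×60 mm square legs, each inset 14 mm from the nearest pair of top edges, running from z = 0 to the bottom of the top.

B is a picture frame with a 632×175 mm rectangular opening (x by z) and a uniform 64 mm border on every side. Frame depth is 22 mm along y. It is built from two vertical stiles running the full outside height and two horizontal rails spanning the gap between the stiles.

The picture frame is on top of the table.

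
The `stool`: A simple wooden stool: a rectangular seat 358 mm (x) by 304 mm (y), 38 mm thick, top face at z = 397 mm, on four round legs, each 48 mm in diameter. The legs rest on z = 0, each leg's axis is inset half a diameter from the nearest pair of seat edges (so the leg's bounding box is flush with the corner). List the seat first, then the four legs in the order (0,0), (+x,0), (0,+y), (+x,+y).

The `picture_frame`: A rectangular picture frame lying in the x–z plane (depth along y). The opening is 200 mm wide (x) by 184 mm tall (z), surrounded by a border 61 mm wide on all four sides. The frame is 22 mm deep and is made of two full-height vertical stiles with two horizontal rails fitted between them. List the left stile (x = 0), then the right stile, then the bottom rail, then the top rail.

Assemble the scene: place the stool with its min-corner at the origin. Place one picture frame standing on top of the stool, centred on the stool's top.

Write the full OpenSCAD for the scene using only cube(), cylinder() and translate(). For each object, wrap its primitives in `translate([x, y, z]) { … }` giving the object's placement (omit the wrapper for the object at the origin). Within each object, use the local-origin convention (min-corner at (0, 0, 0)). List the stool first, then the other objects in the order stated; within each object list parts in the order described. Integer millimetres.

translate([0, 0, 359]) cube([358, 304, 38]);
translate([24, 24, 0]) cylinder(h = 359, r = 24);
translate([334, 24, 0]) cylinder(h = 359, r = 24);
translate([24, 280, 0]) cylinder(h = 359, r = 24);
translate([334, 280, 0]) cylinder(h = 359, r = 24);
translate([18, 141, 397]) {
  cube([61, 22, 306]);
  translate([261, 0, 0]) cube([61, 22, 306]);
  translate([61, 0, 0]) cube([200, 22, 61]);
  translate([61, 0, 245]) cube([200, 22, 61]);
}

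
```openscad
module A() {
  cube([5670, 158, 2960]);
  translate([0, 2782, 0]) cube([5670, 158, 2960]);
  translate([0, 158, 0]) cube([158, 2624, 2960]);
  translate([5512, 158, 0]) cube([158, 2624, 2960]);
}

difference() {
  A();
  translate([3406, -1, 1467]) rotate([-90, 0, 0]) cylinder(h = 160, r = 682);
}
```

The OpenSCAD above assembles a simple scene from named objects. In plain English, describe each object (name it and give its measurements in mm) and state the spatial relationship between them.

A is a box-shaped house frame (walls only): outside footprint 5670×2940 mm, wall height 2960 mm, wall thickness 158 mm. The two y-facing walls run the full x-width; the two x-facing walls fit between the inner faces of the y-facing walls.

The house frame has a circular hole of radius 682 mm through its front wall, centred at (x = 3406, z = 1467).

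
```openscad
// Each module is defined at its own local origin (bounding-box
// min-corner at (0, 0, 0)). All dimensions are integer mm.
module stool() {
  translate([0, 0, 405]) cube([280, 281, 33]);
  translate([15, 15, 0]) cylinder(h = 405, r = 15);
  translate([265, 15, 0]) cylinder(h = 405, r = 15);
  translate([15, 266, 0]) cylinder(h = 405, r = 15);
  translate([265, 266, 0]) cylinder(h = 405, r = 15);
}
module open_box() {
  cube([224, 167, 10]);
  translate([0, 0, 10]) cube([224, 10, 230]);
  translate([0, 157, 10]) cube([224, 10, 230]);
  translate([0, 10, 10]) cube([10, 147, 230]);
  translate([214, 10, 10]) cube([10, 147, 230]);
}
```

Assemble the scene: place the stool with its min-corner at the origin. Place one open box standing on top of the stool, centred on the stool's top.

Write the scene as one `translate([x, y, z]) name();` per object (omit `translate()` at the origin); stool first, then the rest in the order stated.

stool();
translate([28, 57, 438]) open_box();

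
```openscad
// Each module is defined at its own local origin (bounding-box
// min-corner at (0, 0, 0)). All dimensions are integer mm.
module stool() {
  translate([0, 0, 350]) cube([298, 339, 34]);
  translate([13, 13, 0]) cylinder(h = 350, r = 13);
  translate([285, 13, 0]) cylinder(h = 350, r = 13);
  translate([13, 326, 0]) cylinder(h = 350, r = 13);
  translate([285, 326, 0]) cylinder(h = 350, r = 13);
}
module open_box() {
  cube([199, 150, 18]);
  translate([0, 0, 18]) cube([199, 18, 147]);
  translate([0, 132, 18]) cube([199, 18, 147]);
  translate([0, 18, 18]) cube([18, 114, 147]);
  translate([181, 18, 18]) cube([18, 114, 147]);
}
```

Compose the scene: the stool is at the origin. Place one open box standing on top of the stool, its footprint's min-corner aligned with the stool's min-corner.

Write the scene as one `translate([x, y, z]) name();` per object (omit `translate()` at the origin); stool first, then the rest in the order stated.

stool();
translate([0, 0, 384]) open_box();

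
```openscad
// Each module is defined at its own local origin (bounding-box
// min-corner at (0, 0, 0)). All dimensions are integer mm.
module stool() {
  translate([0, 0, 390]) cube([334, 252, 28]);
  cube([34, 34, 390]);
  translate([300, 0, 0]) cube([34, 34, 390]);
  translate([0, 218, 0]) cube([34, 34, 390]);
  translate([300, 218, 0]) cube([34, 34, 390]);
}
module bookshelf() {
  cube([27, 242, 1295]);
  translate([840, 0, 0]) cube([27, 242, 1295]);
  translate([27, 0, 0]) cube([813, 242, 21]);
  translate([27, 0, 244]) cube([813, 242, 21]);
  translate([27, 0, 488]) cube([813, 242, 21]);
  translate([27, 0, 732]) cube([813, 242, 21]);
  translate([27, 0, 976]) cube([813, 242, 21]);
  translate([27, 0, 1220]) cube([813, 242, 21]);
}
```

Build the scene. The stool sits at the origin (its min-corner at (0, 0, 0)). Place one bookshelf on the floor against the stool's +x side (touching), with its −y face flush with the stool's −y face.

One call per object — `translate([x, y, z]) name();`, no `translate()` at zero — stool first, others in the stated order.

stool();
translate([334, 0, 0]) bookshelf();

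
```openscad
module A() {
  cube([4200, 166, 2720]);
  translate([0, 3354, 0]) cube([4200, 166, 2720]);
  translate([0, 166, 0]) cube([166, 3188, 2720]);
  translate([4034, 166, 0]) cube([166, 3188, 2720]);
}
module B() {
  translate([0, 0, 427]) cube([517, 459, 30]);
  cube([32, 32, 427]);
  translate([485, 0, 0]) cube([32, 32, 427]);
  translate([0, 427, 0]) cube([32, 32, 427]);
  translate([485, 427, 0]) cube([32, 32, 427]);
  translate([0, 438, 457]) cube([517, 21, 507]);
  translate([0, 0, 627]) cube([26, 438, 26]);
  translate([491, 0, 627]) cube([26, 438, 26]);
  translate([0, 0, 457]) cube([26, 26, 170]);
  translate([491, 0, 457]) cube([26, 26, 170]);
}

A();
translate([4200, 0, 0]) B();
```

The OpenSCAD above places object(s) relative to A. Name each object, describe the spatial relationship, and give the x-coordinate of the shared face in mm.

A is a house frame. B is a chair. The chair is against the house frame's +x side, with their −y faces flush. The x-coordinate of the shared face is 4200 mm.

The house frame's +x face and the chair's −x face are both at x = 4200 mm.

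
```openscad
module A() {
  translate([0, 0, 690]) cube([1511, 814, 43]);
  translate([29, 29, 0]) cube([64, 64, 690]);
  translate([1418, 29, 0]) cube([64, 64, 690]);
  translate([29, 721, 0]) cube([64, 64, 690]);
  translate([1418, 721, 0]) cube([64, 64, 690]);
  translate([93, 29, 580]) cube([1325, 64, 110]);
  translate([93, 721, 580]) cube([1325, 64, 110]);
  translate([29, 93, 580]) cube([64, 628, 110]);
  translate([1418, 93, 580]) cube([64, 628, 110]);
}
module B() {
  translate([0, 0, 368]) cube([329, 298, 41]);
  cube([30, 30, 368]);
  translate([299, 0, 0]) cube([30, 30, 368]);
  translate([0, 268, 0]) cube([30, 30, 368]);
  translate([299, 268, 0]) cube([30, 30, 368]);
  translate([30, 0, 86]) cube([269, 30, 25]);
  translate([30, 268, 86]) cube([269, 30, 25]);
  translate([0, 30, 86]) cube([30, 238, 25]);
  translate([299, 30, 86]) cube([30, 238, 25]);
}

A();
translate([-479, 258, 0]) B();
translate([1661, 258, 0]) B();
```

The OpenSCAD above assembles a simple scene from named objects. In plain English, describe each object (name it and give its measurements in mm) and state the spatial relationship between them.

A is a table: top 1511 mm (x) × 814 mm (y), 43 mm thick, upper face at z = 733 mm, on four 64×64 mm square legs, each inset 29 mm from the nearest pair of top edges, running from z = 0 to the bottom of the top. Four apron rails, 64 mm thick and 110 mm tall, run between adjacent legs with their top edges flush with the underside of the top and their outer faces flush with the legs' outer faces.

B is a four-legged stool. The seat is 329×298 mm, 41 mm thick, top at z = 409 mm. It stands on four square legs, each 30×30 mm in cross-section, from z = 0 to the seat underside, each flush with a corner of the seat. Four stretchers, 30 mm wide and 25 mm tall, connect adjacent legs with their undersides at z = 86 mm, each running between the inner faces of the legs it joins and aligned with the legs' outer faces on the other axis.

Two stools sit around the table at the −x, +x sides.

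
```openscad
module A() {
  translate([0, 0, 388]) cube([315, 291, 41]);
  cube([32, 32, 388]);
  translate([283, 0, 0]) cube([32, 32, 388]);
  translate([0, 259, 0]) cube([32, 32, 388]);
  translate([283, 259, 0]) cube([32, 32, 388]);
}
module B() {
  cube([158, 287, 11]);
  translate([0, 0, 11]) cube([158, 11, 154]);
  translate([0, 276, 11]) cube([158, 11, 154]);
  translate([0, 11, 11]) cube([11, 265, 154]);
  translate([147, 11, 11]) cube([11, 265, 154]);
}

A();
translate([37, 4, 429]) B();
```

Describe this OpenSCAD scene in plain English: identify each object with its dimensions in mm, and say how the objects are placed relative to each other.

A is a four-legged stool. The seat is 315×291 mm, 41 mm thick, top at z = 429 mm. It stands on four square legs, each 32×32 mm in cross-section, from z = 0 to the seat underside, each flush with a corner of the seat.

B is an open-topped rectangular box: outside dimensions 158×287×165 mm, with a uniform wall and base thickness of 11 mm. The base is a full 158×287 slab on the floor; four walls sit on top of the base. The front and back walls (the −y and +y sides) span the full width; the two side walls fit between them.

The open box is on top of the stool.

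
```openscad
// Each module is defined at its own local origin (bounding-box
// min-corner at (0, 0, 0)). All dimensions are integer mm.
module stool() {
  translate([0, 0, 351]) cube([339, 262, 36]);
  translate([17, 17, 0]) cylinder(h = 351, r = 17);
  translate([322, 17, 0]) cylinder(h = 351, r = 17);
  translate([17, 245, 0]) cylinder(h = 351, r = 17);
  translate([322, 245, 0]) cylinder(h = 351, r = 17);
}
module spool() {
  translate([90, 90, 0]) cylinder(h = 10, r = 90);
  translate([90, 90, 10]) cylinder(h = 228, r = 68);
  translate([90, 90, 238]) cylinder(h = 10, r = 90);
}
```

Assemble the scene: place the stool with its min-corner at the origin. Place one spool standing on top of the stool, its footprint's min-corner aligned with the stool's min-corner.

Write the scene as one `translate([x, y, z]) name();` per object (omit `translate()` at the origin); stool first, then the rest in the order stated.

stool();
translate([0, 0, 387]) spool();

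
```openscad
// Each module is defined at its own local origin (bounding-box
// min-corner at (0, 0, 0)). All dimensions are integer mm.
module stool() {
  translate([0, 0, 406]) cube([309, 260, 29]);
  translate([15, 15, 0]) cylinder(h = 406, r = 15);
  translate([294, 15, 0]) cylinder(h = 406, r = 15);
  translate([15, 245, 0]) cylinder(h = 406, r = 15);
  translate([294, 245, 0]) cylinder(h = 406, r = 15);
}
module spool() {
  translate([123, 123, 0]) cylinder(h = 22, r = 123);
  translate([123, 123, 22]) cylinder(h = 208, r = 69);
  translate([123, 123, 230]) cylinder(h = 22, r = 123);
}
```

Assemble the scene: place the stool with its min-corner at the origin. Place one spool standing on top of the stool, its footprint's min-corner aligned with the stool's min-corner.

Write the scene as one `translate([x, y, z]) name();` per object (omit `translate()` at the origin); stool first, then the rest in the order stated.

stool();
translate([0, 0, 435]) spool();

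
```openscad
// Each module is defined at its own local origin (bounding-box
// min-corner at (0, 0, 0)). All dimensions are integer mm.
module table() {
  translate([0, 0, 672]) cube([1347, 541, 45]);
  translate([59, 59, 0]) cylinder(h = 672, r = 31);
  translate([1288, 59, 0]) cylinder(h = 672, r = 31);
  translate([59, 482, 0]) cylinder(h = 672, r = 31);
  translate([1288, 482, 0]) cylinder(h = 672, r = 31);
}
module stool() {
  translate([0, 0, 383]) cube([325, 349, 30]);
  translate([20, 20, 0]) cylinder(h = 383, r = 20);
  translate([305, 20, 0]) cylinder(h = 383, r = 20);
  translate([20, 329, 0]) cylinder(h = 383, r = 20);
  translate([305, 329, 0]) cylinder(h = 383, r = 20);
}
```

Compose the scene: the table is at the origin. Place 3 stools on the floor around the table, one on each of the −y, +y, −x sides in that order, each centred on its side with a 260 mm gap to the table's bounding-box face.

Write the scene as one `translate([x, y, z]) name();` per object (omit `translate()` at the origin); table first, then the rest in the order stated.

table();
translate([511, -609, 0]) stool();
translate([511, 801, 0]) stool();
translate([-585, 96, 0]) stool();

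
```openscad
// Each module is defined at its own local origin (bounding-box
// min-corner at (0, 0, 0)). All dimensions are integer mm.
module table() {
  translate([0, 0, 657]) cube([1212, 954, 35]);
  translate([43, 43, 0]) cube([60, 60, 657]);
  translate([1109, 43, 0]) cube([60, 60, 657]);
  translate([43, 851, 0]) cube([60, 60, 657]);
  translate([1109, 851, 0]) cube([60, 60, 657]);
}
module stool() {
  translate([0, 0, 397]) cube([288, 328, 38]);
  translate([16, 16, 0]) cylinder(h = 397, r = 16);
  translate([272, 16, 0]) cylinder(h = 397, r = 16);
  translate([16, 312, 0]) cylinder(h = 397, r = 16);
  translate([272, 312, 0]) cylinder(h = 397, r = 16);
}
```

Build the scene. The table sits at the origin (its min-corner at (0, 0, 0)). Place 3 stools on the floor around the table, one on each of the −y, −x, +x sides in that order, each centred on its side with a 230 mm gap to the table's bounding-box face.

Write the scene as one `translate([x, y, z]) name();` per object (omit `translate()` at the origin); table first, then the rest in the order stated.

table();
translate([462, -558, 0]) stool();
translate([-518, 313, 0]) stool();
translate([1442, 313, 0]) stool();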